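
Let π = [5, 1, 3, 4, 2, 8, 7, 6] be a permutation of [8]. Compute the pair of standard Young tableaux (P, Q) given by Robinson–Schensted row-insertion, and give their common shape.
P = [1, 2, 4, 6] / [3, 7] / [5, 8];  Q = [1, 3, 4, 6] / [2, 7] / [5, 8];  common shape = (4, 2, 2)

Row-insert the values π_1, π_2, … into P one at a time, bumping the leftmost entry strictly greater than the inserted value down to the next row. The recording tableau Q records, in position (i, j), the step at which that cell was added to P.
  Insert 5 (step 1): P = [5];  Q = [1]
  Insert 1 (step 2): P = [1] / [5];  Q = [1] / [2]
  Insert 3 (step 3): P = [1, 3] / [5];  Q = [1, 3] / [2]
  Insert 4 (step 4): P = [1, 3, 4] / [5];  Q = [1, 3, 4] / [2]
  Insert 2 (step 5): P = [1, 2, 4] / [3] / [5];  Q = [1, 3, 4] / [2] / [5]
  Insert 8 (step 6): P = [1, 2, 4, 8] / [3] / [5];  Q = [1, 3, 4, 6] / [2] / [5]
  Insert 7 (step 7): P = [1, 2, 4, 7] / [3, 8] / [5];  Q = [1, 3, 4, 6] / [2, 7] / [5]
  Insert 6 (step 8): P = [1, 2, 4, 6] / [3, 7] / [5, 8];  Q = [1, 3, 4, 6] / [2, 7] / [5, 8]
Final shape: (4, 2, 2).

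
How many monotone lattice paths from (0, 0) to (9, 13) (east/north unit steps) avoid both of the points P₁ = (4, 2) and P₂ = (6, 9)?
Number of paths = 275625

Inclusion–exclusion. Total paths: C(22, 9) = 497420. Through P₁: C(6, 4)·C(16, 5) = 65520. Through P₂: C(15, 6)·C(7, 3) = 175175. Since P₁ is strictly southwest of P₂, a monotone path through both must visit P₁ then P₂; paths through both = C(6, 4)·C(9, 2)·C(7, 3) = 18900. Avoid both = 497420 − 65520 − 175175 + 18900 = 275625.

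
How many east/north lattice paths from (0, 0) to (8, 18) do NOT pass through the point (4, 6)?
Number of paths = 1180075

Total paths from (0, 0) to (8, 18): C(26, 8) = 1562275. Paths through (4, 6): (paths (0, 0) → (4, 6)) × (paths (4, 6) → (8, 18)) = C(10, 4) · C(16, 4) = 210 · 1820 = 382200. Avoidance count = 1562275 − 382200 = 1180075.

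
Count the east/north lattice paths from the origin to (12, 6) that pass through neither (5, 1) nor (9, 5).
Number of paths = 7484

Inclusion–exclusion. Total paths: C(18, 12) = 18564. Through P₁: C(6, 5)·C(12, 7) = 4752. Through P₂: C(14, 9)·C(4, 3) = 8008. Since P₁ is strictly southwest of P₂, a monotone path through both must visit P₁ then P₂; paths through both = C(6, 5)·C(8, 4)·C(4, 3) = 1680. Avoid both = 18564 − 4752 − 8008 + 1680 = 7484.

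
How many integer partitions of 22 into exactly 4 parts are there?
p(22, 4 parts) = 84

Partitions of n into exactly k parts are in bijection with partitions of n − k into at most k parts (subtract 1 from each part). So p(22, exactly 4) = p(18, parts ≤ 4). Computing via the recurrence p(m, j) = p(m, j−1) + p(m−j, j) gives 84.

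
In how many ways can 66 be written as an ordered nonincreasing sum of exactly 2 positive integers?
p(66, 2 parts) = 33

Partitions of n into exactly k parts are in bijection with partitions of n − k into at most k parts (subtract 1 from each part). So p(66, exactly 2) = p(64, parts ≤ 2). Computing via the recurrence p(m, j) = p(m, j−1) + p(m−j, j) gives 33.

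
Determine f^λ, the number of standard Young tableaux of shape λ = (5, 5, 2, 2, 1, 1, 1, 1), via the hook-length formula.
# SYT of shape (5, 5, 2, 2, 1, 1, 1, 1) = 3978000

Hook-length formula: f^λ = n! / Π hook(c), product over all cells c of the Young diagram. For λ = (5, 5, 2, 2, 1, 1, 1, 1), n = 18 boxes. Hook lengths by row (left-to-right, top-to-bottom): [12, 7, 4, 3, 2]; [11, 6, 3, 2, 1]; [7, 2]; [6, 1]; [4]; [3]; [2]; [1]. Product of hooks = 1609445376. So f^λ = 18! / 1609445376 = 6402373705728000 / 1609445376 = 3978000.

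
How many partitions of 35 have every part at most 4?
p(35, parts ≤ 4) = 441

Use the recurrence p(n, m) = p(n, m−1) + p(n−m, m): either the largest part is < m (count p(n, m−1)) or the largest part is exactly m (remove one copy of m, count p(n−m, m)). With p(0, ·) = 1 this gives p(35, parts ≤ 4) = 441. (By conjugating Young diagrams, this also counts partitions of 35 into at most 4 parts.)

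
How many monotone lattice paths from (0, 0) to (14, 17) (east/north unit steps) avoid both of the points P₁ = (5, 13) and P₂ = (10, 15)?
Number of paths = 212723925

Inclusion–exclusion. Total paths: C(31, 14) = 265182525. Through P₁: C(18, 5)·C(13, 9) = 6126120. Through P₂: C(25, 10)·C(6, 4) = 49031400. Since P₁ is strictly southwest of P₂, a monotone path through both must visit P₁ then P₂; paths through both = C(18, 5)·C(7, 5)·C(6, 4) = 2698920. Avoid both = 265182525 − 6126120 − 49031400 + 2698920 = 212723925.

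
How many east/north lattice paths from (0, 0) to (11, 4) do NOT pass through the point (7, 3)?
Number of paths = 765

Total paths from (0, 0) to (11, 4): C(15, 11) = 1365. Paths through (7, 3): (paths (0, 0) → (7, 3)) × (paths (7, 3) → (11, 4)) = C(10, 7) · C(5, 4) = 120 · 5 = 600. Avoidance count = 1365 − 600 = 765.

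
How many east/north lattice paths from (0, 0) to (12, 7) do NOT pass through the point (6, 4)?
Number of paths = 32748

Total paths from (0, 0) to (12, 7): C(19, 12) = 50388. Paths through (6, 4): (paths (0, 0) → (6, 4)) × (paths (6, 4) → (12, 7)) = C(10, 6) · C(9, 6) = 210 · 84 = 17640. Avoidance count = 50388 − 17640 = 32748.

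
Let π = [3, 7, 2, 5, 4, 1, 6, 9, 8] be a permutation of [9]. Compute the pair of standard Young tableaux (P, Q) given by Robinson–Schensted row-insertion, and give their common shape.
P = [1, 4, 6, 8] / [2, 5, 9] / [3] / [7];  Q = [1, 2, 7, 8] / [3, 4, 9] / [5] / [6];  common shape = (4, 3, 1, 1)

Row-insert the values π_1, π_2, … into P one at a time, bumping the leftmost entry strictly greater than the inserted value down to the next row. The recording tableau Q records, in position (i, j), the step at which that cell was added to P.
  Insert 3 (step 1): P = [3];  Q = [1]
  Insert 7 (step 2): P = [3, 7];  Q = [1, 2]
  Insert 2 (step 3): P = [2, 7] / [3];  Q = [1, 2] / [3]
  Insert 5 (step 4): P = [2, 5] / [3, 7];  Q = [1, 2] / [3, 4]
  Insert 4 (step 5): P = [2, 4] / [3, 5] / [7];  Q = [1, 2] / [3, 4] / [5]
  Insert 1 (step 6): P = [1, 4] / [2, 5] / [3] / [7];  Q = [1, 2] / [3, 4] / [5] / [6]
  Insert 6 (step 7): P = [1, 4, 6] / [2, 5] / [3] / [7];  Q = [1, 2, 7] / [3, 4] / [5] / [6]
  Insert 9 (step 8): P = [1, 4, 6, 9] / [2, 5] / [3] / [7];  Q = [1, 2, 7, 8] / [3, 4] / [5] / [6]
  Insert 8 (step 9): P = [1, 4, 6, 8] / [2, 5, 9] / [3] / [7];  Q = [1, 2, 7, 8] / [3, 4, 9] / [5] / [6]
Final shape: (4, 3, 1, 1).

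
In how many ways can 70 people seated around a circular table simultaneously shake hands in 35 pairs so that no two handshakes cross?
C_35 = 3116285494907301262

These noncrossing handshakes are counted by the Catalan number C_n = (1/(n + 1)) · C(2n, n). For n = 35: C_35 = (1/36) · C(70, 35) = 112186277816662845432/36 = 3116285494907301262.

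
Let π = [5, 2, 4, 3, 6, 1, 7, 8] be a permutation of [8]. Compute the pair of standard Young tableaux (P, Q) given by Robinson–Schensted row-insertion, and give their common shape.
P = [1, 3, 6, 7, 8] / [2] / [4] / [5];  Q = [1, 3, 5, 7, 8] / [2] / [4] / [6];  common shape = (5, 1, 1, 1)

Row-insert the values π_1, π_2, … into P one at a time, bumping the leftmost entry strictly greater than the inserted value down to the next row. The recording tableau Q records, in position (i, j), the step at which that cell was added to P.
  Insert 5 (step 1): P = [5];  Q = [1]
  Insert 2 (step 2): P = [2] / [5];  Q = [1] / [2]
  Insert 4 (step 3): P = [2, 4] / [5];  Q = [1, 3] / [2]
  Insert 3 (step 4): P = [2, 3] / [4] / [5];  Q = [1, 3] / [2] / [4]
  Insert 6 (step 5): P = [2, 3, 6] / [4] / [5];  Q = [1, 3, 5] / [2] / [4]
  Insert 1 (step 6): P = [1, 3, 6] / [2] / [4] / [5];  Q = [1, 3, 5] / [2] / [4] / [6]
  Insert 7 (step 7): P = [1, 3, 6, 7] / [2] / [4] / [5];  Q = [1, 3, 5, 7] / [2] / [4] / [6]
  Insert 8 (step 8): P = [1, 3, 6, 7, 8] / [2] / [4] / [5];  Q = [1, 3, 5, 7, 8] / [2] / [4] / [6]
Final shape: (5, 1, 1, 1).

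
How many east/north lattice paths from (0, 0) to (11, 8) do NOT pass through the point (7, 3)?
Number of paths = 60462

Total paths from (0, 0) to (11, 8): C(19, 11) = 75582. Paths through (7, 3): (paths (0, 0) → (7, 3)) × (paths (7, 3) → (11, 8)) = C(10, 7) · C(9, 4) = 120 · 126 = 15120. Avoidance count = 75582 − 15120 = 60462.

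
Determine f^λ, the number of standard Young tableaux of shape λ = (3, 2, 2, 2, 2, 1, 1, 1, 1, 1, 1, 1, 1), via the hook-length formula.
# SYT of shape (3, 2, 2, 2, 2, 1, 1, 1, 1, 1, 1, 1, 1) = 81396

Hook-length formula: f^λ = n! / Π hook(c), product over all cells c of the Young diagram. For λ = (3, 2, 2, 2, 2, 1, 1, 1, 1, 1, 1, 1, 1), n = 19 boxes. Hook lengths by row (left-to-right, top-to-bottom): [15, 6, 1]; [13, 4]; [12, 3]; [11, 2]; [10, 1]; [8]; [7]; [6]; [5]; [4]; [3]; [2]; [1]. Product of hooks = 1494484992000. So f^λ = 19! / 1494484992000 = 121645100408832000 / 1494484992000 = 81396.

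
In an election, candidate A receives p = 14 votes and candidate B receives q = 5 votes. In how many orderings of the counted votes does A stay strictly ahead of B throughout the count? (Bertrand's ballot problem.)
Strict-lead orderings = 5508

Total orderings of the 19 votes with 14 for A: C(19, 14) = 11628. By the Bertrand ballot formula (Cycle Lemma / reflection principle), the number of orderings in which A is strictly ahead of B throughout is (p − q)/(p + q) · C(p + q, p) = (14 − 5)/(14 + 5) · 11628 = 5508.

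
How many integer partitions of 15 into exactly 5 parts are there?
p(15, 5 parts) = 30

Partitions of n into exactly k parts ↔ partitions of n − k into at most k parts (subtract 1 from each part). For n = 15, k = 5, the partitions are: 11+1+1+1+1, 10+2+1+1+1, 9+3+1+1+1, 9+2+2+1+1, 8+4+1+1+1, 8+3+2+1+1, 8+2+2+2+1, 7+5+1+1+1, 7+4+2+1+1, 7+3+3+1+1, 7+3+2+2+1, 7+2+2+2+2, 6+6+1+1+1, 6+5+2+1+1, 6+4+3+1+1, 6+4+2+2+1, 6+3+3+2+1, 6+3+2+2+2, 5+5+3+1+1, 5+5+2+2+1, 5+4+4+1+1, 5+4+3+2+1, 5+4+2+2+2, 5+3+3+3+1, 5+3+3+2+2, 4+4+4+2+1, 4+4+3+3+1, 4+4+3+2+2, 4+3+3+3+2, 3+3+3+3+3. Count = 30.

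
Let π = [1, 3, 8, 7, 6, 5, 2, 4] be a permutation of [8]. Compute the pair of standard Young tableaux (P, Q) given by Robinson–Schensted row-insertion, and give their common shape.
P = [1, 2, 4] / [3, 5] / [6] / [7] / [8];  Q = [1, 2, 3] / [4, 8] / [5] / [6] / [7];  common shape = (3, 2, 1, 1, 1)

Row-insert the values π_1, π_2, … into P one at a time, bumping the leftmost entry strictly greater than the inserted value down to the next row. The recording tableau Q records, in position (i, j), the step at which that cell was added to P.
  Insert 1 (step 1): P = [1];  Q = [1]
  Insert 3 (step 2): P = [1, 3];  Q = [1, 2]
  Insert 8 (step 3): P = [1, 3, 8];  Q = [1, 2, 3]
  Insert 7 (step 4): P = [1, 3, 7] / [8];  Q = [1, 2, 3] / [4]
  Insert 6 (step 5): P = [1, 3, 6] / [7] / [8];  Q = [1, 2, 3] / [4] / [5]
  Insert 5 (step 6): P = [1, 3, 5] / [6] / [7] / [8];  Q = [1, 2, 3] / [4] / [5] / [6]
  Insert 2 (step 7): P = [1, 2, 5] / [3] / [6] / [7] / [8];  Q = [1, 2, 3] / [4] / [5] / [6] / [7]
  Insert 4 (step 8): P = [1, 2, 4] / [3, 5] / [6] / [7] / [8];  Q = [1, 2, 3] / [4, 8] / [5] / [6] / [7]
Final shape: (3, 2, 1, 1, 1).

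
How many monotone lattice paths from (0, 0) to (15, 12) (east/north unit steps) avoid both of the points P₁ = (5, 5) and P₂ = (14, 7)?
Number of paths = 11868444

Inclusion–exclusion. Total paths: C(27, 15) = 17383860. Through P₁: C(10, 5)·C(17, 10) = 4900896. Through P₂: C(21, 14)·C(6, 1) = 697680. Since P₁ is strictly southwest of P₂, a monotone path through both must visit P₁ then P₂; paths through both = C(10, 5)·C(11, 9)·C(6, 1) = 83160. Avoid both = 17383860 − 4900896 − 697680 + 83160 = 11868444.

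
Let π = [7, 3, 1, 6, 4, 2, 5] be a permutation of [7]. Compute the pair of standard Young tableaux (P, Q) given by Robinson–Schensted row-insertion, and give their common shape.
P = [1, 2, 5] / [3, 4] / [6] / [7];  Q = [1, 4, 7] / [2, 5] / [3] / [6];  common shape = (3, 2, 1, 1)

Row-insert the values π_1, π_2, … into P one at a time, bumping the leftmost entry strictly greater than the inserted value down to the next row. The recording tableau Q records, in position (i, j), the step at which that cell was added to P.
  Insert 7 (step 1): P = [7];  Q = [1]
  Insert 3 (step 2): P = [3] / [7];  Q = [1] / [2]
  Insert 1 (step 3): P = [1] / [3] / [7];  Q = [1] / [2] / [3]
  Insert 6 (step 4): P = [1, 6] / [3] / [7];  Q = [1, 4] / [2] / [3]
  Insert 4 (step 5): P = [1, 4] / [3, 6] / [7];  Q = [1, 4] / [2, 5] / [3]
  Insert 2 (step 6): P = [1, 2] / [3, 4] / [6] / [7];  Q = [1, 4] / [2, 5] / [3] / [6]
  Insert 5 (step 7): P = [1, 2, 5] / [3, 4] / [6] / [7];  Q = [1, 4, 7] / [2, 5] / [3] / [6]
Final shape: (3, 2, 1, 1).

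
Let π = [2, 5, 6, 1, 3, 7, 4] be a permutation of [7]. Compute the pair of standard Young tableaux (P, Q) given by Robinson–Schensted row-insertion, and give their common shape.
P = [1, 3, 4, 7] / [2, 5, 6];  Q = [1, 2, 3, 6] / [4, 5, 7];  common shape = (4, 3)

Row-insert the values π_1, π_2, … into P one at a time, bumping the leftmost entry strictly greater than the inserted value down to the next row. The recording tableau Q records, in position (i, j), the step at which that cell was added to P.
  Insert 2 (step 1): P = [2];  Q = [1]
  Insert 5 (step 2): P = [2, 5];  Q = [1, 2]
  Insert 6 (step 3): P = [2, 5, 6];  Q = [1, 2, 3]
  Insert 1 (step 4): P = [1, 5, 6] / [2];  Q = [1, 2, 3] / [4]
  Insert 3 (step 5): P = [1, 3, 6] / [2, 5];  Q = [1, 2, 3] / [4, 5]
  Insert 7 (step 6): P = [1, 3, 6, 7] / [2, 5];  Q = [1, 2, 3, 6] / [4, 5]
  Insert 4 (step 7): P = [1, 3, 4, 7] / [2, 5, 6];  Q = [1, 2, 3, 6] / [4, 5, 7]
Final shape: (4, 3).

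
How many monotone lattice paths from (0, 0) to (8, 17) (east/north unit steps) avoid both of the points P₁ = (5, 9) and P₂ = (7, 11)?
Number of paths = 612561

Inclusion–exclusion. Total paths: C(25, 8) = 1081575. Through P₁: C(14, 5)·C(11, 3) = 330330. Through P₂: C(18, 7)·C(7, 1) = 222768. Since P₁ is strictly southwest of P₂, a monotone path through both must visit P₁ then P₂; paths through both = C(14, 5)·C(4, 2)·C(7, 1) = 84084. Avoid both = 1081575 − 330330 − 222768 + 84084 = 612561.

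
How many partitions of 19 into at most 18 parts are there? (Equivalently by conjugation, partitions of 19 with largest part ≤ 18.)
p(19, parts ≤ 18) = 489

Use the recurrence p(n, m) = p(n, m−1) + p(n−m, m): either the largest part is < m (count p(n, m−1)) or the largest part is exactly m (remove one copy of m, count p(n−m, m)). With p(0, ·) = 1 this gives p(19, parts ≤ 18) = 489. (By conjugating Young diagrams, this also counts partitions of 19 into at most 18 parts.)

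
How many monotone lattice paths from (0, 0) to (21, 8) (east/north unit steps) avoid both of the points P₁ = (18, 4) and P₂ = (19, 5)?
Number of paths = 3757380

Inclusion–exclusion. Total paths: C(29, 21) = 4292145. Through P₁: C(22, 18)·C(7, 3) = 256025. Through P₂: C(24, 19)·C(5, 2) = 425040. Since P₁ is strictly southwest of P₂, a monotone path through both must visit P₁ then P₂; paths through both = C(22, 18)·C(2, 1)·C(5, 2) = 146300. Avoid both = 4292145 − 256025 − 425040 + 146300 = 3757380.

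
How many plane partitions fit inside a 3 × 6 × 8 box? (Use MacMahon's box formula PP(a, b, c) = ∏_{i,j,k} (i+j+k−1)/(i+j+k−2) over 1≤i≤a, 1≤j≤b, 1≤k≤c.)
PP(3, 6, 8) = 614083470

Evaluate the triple product over i = 1..3, j = 1..6, k = 1..8. The factors are (2/1) · (3/2) · (4/3) · (5/4) · (6/5) · (7/6) · (8/7) · (9/8) · … (144 factors total). The numerators and denominators telescope so the product is an integer; carrying out the multiplication exactly gives PP(3, 6, 8) = 614083470.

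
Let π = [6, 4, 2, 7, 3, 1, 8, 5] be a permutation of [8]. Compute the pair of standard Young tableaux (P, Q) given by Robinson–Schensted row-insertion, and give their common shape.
P = [1, 3, 5] / [2, 7, 8] / [4] / [6];  Q = [1, 4, 7] / [2, 5, 8] / [3] / [6];  common shape = (3, 3, 1, 1)

Row-insert the values π_1, π_2, … into P one at a time, bumping the leftmost entry strictly greater than the inserted value down to the next row. The recording tableau Q records, in position (i, j), the step at which that cell was added to P.
  Insert 6 (step 1): P = [6];  Q = [1]
  Insert 4 (step 2): P = [4] / [6];  Q = [1] / [2]
  Insert 2 (step 3): P = [2] / [4] / [6];  Q = [1] / [2] / [3]
  Insert 7 (step 4): P = [2, 7] / [4] / [6];  Q = [1, 4] / [2] / [3]
  Insert 3 (step 5): P = [2, 3] / [4, 7] / [6];  Q = [1, 4] / [2, 5] / [3]
  Insert 1 (step 6): P = [1, 3] / [2, 7] / [4] / [6];  Q = [1, 4] / [2, 5] / [3] / [6]
  Insert 8 (step 7): P = [1, 3, 8] / [2, 7] / [4] / [6];  Q = [1, 4, 7] / [2, 5] / [3] / [6]
  Insert 5 (step 8): P = [1, 3, 5] / [2, 7, 8] / [4] / [6];  Q = [1, 4, 7] / [2, 5, 8] / [3] / [6]
Final shape: (3, 3, 1, 1).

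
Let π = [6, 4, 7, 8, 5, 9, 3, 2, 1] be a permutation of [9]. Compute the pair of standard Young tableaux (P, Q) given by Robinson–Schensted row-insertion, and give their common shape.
P = [1, 5, 8, 9] / [2, 7] / [3] / [4] / [6];  Q = [1, 3, 4, 6] / [2, 5] / [7] / [8] / [9];  common shape = (4, 2, 1, 1, 1)

Row-insert the values π_1, π_2, … into P one at a time, bumping the leftmost entry strictly greater than the inserted value down to the next row. The recording tableau Q records, in position (i, j), the step at which that cell was added to P.
  Insert 6 (step 1): P = [6];  Q = [1]
  Insert 4 (step 2): P = [4] / [6];  Q = [1] / [2]
  Insert 7 (step 3): P = [4, 7] / [6];  Q = [1, 3] / [2]
  Insert 8 (step 4): P = [4, 7, 8] / [6];  Q = [1, 3, 4] / [2]
  Insert 5 (step 5): P = [4, 5, 8] / [6, 7];  Q = [1, 3, 4] / [2, 5]
  Insert 9 (step 6): P = [4, 5, 8, 9] / [6, 7];  Q = [1, 3, 4, 6] / [2, 5]
  Insert 3 (step 7): P = [3, 5, 8, 9] / [4, 7] / [6];  Q = [1, 3, 4, 6] / [2, 5] / [7]
  Insert 2 (step 8): P = [2, 5, 8, 9] / [3, 7] / [4] / [6];  Q = [1, 3, 4, 6] / [2, 5] / [7] / [8]
  Insert 1 (step 9): P = [1, 5, 8, 9] / [2, 7] / [3] / [4] / [6];  Q = [1, 3, 4, 6] / [2, 5] / [7] / [8] / [9]
Final shape: (4, 2, 1, 1, 1).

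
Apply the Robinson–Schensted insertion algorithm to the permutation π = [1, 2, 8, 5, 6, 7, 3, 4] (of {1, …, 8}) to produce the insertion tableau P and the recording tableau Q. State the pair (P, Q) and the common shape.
P = [1, 2, 3, 4, 7] / [5, 6] / [8];  Q = [1, 2, 3, 5, 6] / [4, 8] / [7];  common shape = (5, 2, 1)

Row-insert the values π_1, π_2, … into P one at a time, bumping the leftmost entry strictly greater than the inserted value down to the next row. The recording tableau Q records, in position (i, j), the step at which that cell was added to P.
  Insert 1 (step 1): P = [1];  Q = [1]
  Insert 2 (step 2): P = [1, 2];  Q = [1, 2]
  Insert 8 (step 3): P = [1, 2, 8];  Q = [1, 2, 3]
  Insert 5 (step 4): P = [1, 2, 5] / [8];  Q = [1, 2, 3] / [4]
  Insert 6 (step 5): P = [1, 2, 5, 6] / [8];  Q = [1, 2, 3, 5] / [4]
  Insert 7 (step 6): P = [1, 2, 5, 6, 7] / [8];  Q = [1, 2, 3, 5, 6] / [4]
  Insert 3 (step 7): P = [1, 2, 3, 6, 7] / [5] / [8];  Q = [1, 2, 3, 5, 6] / [4] / [7]
  Insert 4 (step 8): P = [1, 2, 3, 4, 7] / [5, 6] / [8];  Q = [1, 2, 3, 5, 6] / [4, 8] / [7]
Final shape: (5, 2, 1).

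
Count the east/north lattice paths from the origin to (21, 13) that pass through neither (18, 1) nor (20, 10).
Number of paths = 807799235

Inclusion–exclusion. Total paths: C(34, 21) = 927983760. Through P₁: C(19, 18)·C(15, 3) = 8645. Through P₂: C(30, 20)·C(4, 1) = 120180060. Since P₁ is strictly southwest of P₂, a monotone path through both must visit P₁ then P₂; paths through both = C(19, 18)·C(11, 2)·C(4, 1) = 4180. Avoid both = 927983760 − 8645 − 120180060 + 4180 = 807799235.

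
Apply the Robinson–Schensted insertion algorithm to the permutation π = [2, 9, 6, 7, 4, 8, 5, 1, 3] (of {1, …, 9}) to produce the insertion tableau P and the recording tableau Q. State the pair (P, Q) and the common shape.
P = [1, 3, 5, 8] / [2, 4] / [6, 7] / [9];  Q = [1, 2, 4, 6] / [3, 7] / [5, 9] / [8];  common shape = (4, 2, 2, 1)

Row-insert the values π_1, π_2, … into P one at a time, bumping the leftmost entry strictly greater than the inserted value down to the next row. The recording tableau Q records, in position (i, j), the step at which that cell was added to P.
  Insert 2 (step 1): P = [2];  Q = [1]
  Insert 9 (step 2): P = [2, 9];  Q = [1, 2]
  Insert 6 (step 3): P = [2, 6] / [9];  Q = [1, 2] / [3]
  Insert 7 (step 4): P = [2, 6, 7] / [9];  Q = [1, 2, 4] / [3]
  Insert 4 (step 5): P = [2, 4, 7] / [6] / [9];  Q = [1, 2, 4] / [3] / [5]
  Insert 8 (step 6): P = [2, 4, 7, 8] / [6] / [9];  Q = [1, 2, 4, 6] / [3] / [5]
  Insert 5 (step 7): P = [2, 4, 5, 8] / [6, 7] / [9];  Q = [1, 2, 4, 6] / [3, 7] / [5]
  Insert 1 (step 8): P = [1, 4, 5, 8] / [2, 7] / [6] / [9];  Q = [1, 2, 4, 6] / [3, 7] / [5] / [8]
  Insert 3 (step 9): P = [1, 3, 5, 8] / [2, 4] / [6, 7] / [9];  Q = [1, 2, 4, 6] / [3, 7] / [5, 9] / [8]
Final shape: (4, 2, 2, 1).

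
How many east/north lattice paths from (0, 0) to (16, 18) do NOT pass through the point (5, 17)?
Number of paths = 2203645422

Total paths from (0, 0) to (16, 18): C(34, 16) = 2203961430. Paths through (5, 17): (paths (0, 0) → (5, 17)) × (paths (5, 17) → (16, 18)) = C(22, 5) · C(12, 11) = 26334 · 12 = 316008. Avoidance count = 2203961430 − 316008 = 2203645422.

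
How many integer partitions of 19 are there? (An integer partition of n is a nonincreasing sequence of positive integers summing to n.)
p(19) = 490

Compute p(n) via the recurrence p(n, m) = p(n, m−1) + p(n−m, m), where p(n, m) counts partitions of n with all parts ≤ m and p(n) = p(n, n). The base cases are p(0, m) = 1 and p(n, 0) = 0 for n > 0. Filling the table yields p(19) = 490. (Euler's pentagonal recurrence is an alternative.)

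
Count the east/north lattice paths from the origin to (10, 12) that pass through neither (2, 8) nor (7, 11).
Number of paths = 507155

Inclusion–exclusion. Total paths: C(22, 10) = 646646. Through P₁: C(10, 2)·C(12, 8) = 22275. Through P₂: C(18, 7)·C(4, 3) = 127296. Since P₁ is strictly southwest of P₂, a monotone path through both must visit P₁ then P₂; paths through both = C(10, 2)·C(8, 5)·C(4, 3) = 10080. Avoid both = 646646 − 22275 − 127296 + 10080 = 507155.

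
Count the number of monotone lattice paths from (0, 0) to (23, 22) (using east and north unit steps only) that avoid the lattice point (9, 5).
Number of paths = 3585819948750

Total paths from (0, 0) to (23, 22): C(45, 23) = 4116715363800. Paths through (9, 5): (paths (0, 0) → (9, 5)) × (paths (9, 5) → (23, 22)) = C(14, 9) · C(31, 14) = 2002 · 265182525 = 530895415050. Avoidance count = 4116715363800 − 530895415050 = 3585819948750.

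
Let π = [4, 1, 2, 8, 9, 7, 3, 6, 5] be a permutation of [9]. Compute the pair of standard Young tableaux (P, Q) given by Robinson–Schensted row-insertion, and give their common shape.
P = [1, 2, 3, 5] / [4, 6, 9] / [7] / [8];  Q = [1, 3, 4, 5] / [2, 6, 8] / [7] / [9];  common shape = (4, 3, 1, 1)

Row-insert the values π_1, π_2, … into P one at a time, bumping the leftmost entry strictly greater than the inserted value down to the next row. The recording tableau Q records, in position (i, j), the step at which that cell was added to P.
  Insert 4 (step 1): P = [4];  Q = [1]
  Insert 1 (step 2): P = [1] / [4];  Q = [1] / [2]
  Insert 2 (step 3): P = [1, 2] / [4];  Q = [1, 3] / [2]
  Insert 8 (step 4): P = [1, 2, 8] / [4];  Q = [1, 3, 4] / [2]
  Insert 9 (step 5): P = [1, 2, 8, 9] / [4];  Q = [1, 3, 4, 5] / [2]
  Insert 7 (step 6): P = [1, 2, 7, 9] / [4, 8];  Q = [1, 3, 4, 5] / [2, 6]
  Insert 3 (step 7): P = [1, 2, 3, 9] / [4, 7] / [8];  Q = [1, 3, 4, 5] / [2, 6] / [7]
  Insert 6 (step 8): P = [1, 2, 3, 6] / [4, 7, 9] / [8];  Q = [1, 3, 4, 5] / [2, 6, 8] / [7]
  Insert 5 (step 9): P = [1, 2, 3, 5] / [4, 6, 9] / [7] / [8];  Q = [1, 3, 4, 5] / [2, 6, 8] / [7] / [9]
Final shape: (4, 3, 1, 1).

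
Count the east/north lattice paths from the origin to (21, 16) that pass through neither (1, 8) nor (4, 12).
Number of paths = 12838794300

Inclusion–exclusion. Total paths: C(37, 21) = 12875774670. Through P₁: C(9, 1)·C(28, 20) = 27972945. Through P₂: C(16, 4)·C(21, 17) = 10892700. Since P₁ is strictly southwest of P₂, a monotone path through both must visit P₁ then P₂; paths through both = C(9, 1)·C(7, 3)·C(21, 17) = 1885275. Avoid both = 12875774670 − 27972945 − 10892700 + 1885275 = 12838794300.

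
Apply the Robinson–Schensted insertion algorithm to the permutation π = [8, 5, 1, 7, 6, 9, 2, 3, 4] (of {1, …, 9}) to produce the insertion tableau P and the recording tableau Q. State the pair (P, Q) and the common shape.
P = [1, 2, 3, 4] / [5, 6, 9] / [7] / [8];  Q = [1, 4, 6, 9] / [2, 5, 8] / [3] / [7];  common shape = (4, 3, 1, 1)

Row-insert the values π_1, π_2, … into P one at a time, bumping the leftmost entry strictly greater than the inserted value down to the next row. The recording tableau Q records, in position (i, j), the step at which that cell was added to P.
  Insert 8 (step 1): P = [8];  Q = [1]
  Insert 5 (step 2): P = [5] / [8];  Q = [1] / [2]
  Insert 1 (step 3): P = [1] / [5] / [8];  Q = [1] / [2] / [3]
  Insert 7 (step 4): P = [1, 7] / [5] / [8];  Q = [1, 4] / [2] / [3]
  Insert 6 (step 5): P = [1, 6] / [5, 7] / [8];  Q = [1, 4] / [2, 5] / [3]
  Insert 9 (step 6): P = [1, 6, 9] / [5, 7] / [8];  Q = [1, 4, 6] / [2, 5] / [3]
  Insert 2 (step 7): P = [1, 2, 9] / [5, 6] / [7] / [8];  Q = [1, 4, 6] / [2, 5] / [3] / [7]
  Insert 3 (step 8): P = [1, 2, 3] / [5, 6, 9] / [7] / [8];  Q = [1, 4, 6] / [2, 5, 8] / [3] / [7]
  Insert 4 (step 9): P = [1, 2, 3, 4] / [5, 6, 9] / [7] / [8];  Q = [1, 4, 6, 9] / [2, 5, 8] / [3] / [7]
Final shape: (4, 3, 1, 1).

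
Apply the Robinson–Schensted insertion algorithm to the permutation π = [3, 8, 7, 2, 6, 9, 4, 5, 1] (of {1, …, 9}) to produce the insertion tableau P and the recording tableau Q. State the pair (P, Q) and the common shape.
P = [1, 4, 5] / [2, 6, 9] / [3] / [7] / [8];  Q = [1, 2, 6] / [3, 5, 8] / [4] / [7] / [9];  common shape = (3, 3, 1, 1, 1)

Row-insert the values π_1, π_2, … into P one at a time, bumping the leftmost entry strictly greater than the inserted value down to the next row. The recording tableau Q records, in position (i, j), the step at which that cell was added to P.
  Insert 3 (step 1): P = [3];  Q = [1]
  Insert 8 (step 2): P = [3, 8];  Q = [1, 2]
  Insert 7 (step 3): P = [3, 7] / [8];  Q = [1, 2] / [3]
  Insert 2 (step 4): P = [2, 7] / [3] / [8];  Q = [1, 2] / [3] / [4]
  Insert 6 (step 5): P = [2, 6] / [3, 7] / [8];  Q = [1, 2] / [3, 5] / [4]
  Insert 9 (step 6): P = [2, 6, 9] / [3, 7] / [8];  Q = [1, 2, 6] / [3, 5] / [4]
  Insert 4 (step 7): P = [2, 4, 9] / [3, 6] / [7] / [8];  Q = [1, 2, 6] / [3, 5] / [4] / [7]
  Insert 5 (step 8): P = [2, 4, 5] / [3, 6, 9] / [7] / [8];  Q = [1, 2, 6] / [3, 5, 8] / [4] / [7]
  Insert 1 (step 9): P = [1, 4, 5] / [2, 6, 9] / [3] / [7] / [8];  Q = [1, 2, 6] / [3, 5, 8] / [4] / [7] / [9]
Final shape: (3, 3, 1, 1, 1).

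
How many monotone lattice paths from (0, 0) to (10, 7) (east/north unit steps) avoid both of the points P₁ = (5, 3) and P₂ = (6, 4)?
Number of paths = 8962

Inclusion–exclusion. Total paths: C(17, 10) = 19448. Through P₁: C(8, 5)·C(9, 5) = 7056. Through P₂: C(10, 6)·C(7, 4) = 7350. Since P₁ is strictly southwest of P₂, a monotone path through both must visit P₁ then P₂; paths through both = C(8, 5)·C(2, 1)·C(7, 4) = 3920. Avoid both = 19448 − 7056 − 7350 + 3920 = 8962.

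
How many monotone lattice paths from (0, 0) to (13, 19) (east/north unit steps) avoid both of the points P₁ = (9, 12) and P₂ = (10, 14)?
Number of paths = 189926604

Inclusion–exclusion. Total paths: C(32, 13) = 347373600. Through P₁: C(21, 9)·C(11, 4) = 96996900. Through P₂: C(24, 10)·C(8, 3) = 109830336. Since P₁ is strictly southwest of P₂, a monotone path through both must visit P₁ then P₂; paths through both = C(21, 9)·C(3, 1)·C(8, 3) = 49380240. Avoid both = 347373600 − 96996900 − 109830336 + 49380240 = 189926604.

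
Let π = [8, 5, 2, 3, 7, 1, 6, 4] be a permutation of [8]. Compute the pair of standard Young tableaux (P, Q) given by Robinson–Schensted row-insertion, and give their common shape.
P = [1, 3, 4] / [2, 6] / [5, 7] / [8];  Q = [1, 4, 5] / [2, 7] / [3, 8] / [6];  common shape = (3, 2, 2, 1)

Row-insert the values π_1, π_2, … into P one at a time, bumping the leftmost entry strictly greater than the inserted value down to the next row. The recording tableau Q records, in position (i, j), the step at which that cell was added to P.
  Insert 8 (step 1): P = [8];  Q = [1]
  Insert 5 (step 2): P = [5] / [8];  Q = [1] / [2]
  Insert 2 (step 3): P = [2] / [5] / [8];  Q = [1] / [2] / [3]
  Insert 3 (step 4): P = [2, 3] / [5] / [8];  Q = [1, 4] / [2] / [3]
  Insert 7 (step 5): P = [2, 3, 7] / [5] / [8];  Q = [1, 4, 5] / [2] / [3]
  Insert 1 (step 6): P = [1, 3, 7] / [2] / [5] / [8];  Q = [1, 4, 5] / [2] / [3] / [6]
  Insert 6 (step 7): P = [1, 3, 6] / [2, 7] / [5] / [8];  Q = [1, 4, 5] / [2, 7] / [3] / [6]
  Insert 4 (step 8): P = [1, 3, 4] / [2, 6] / [5, 7] / [8];  Q = [1, 4, 5] / [2, 7] / [3, 8] / [6]
Final shape: (3, 2, 2, 1).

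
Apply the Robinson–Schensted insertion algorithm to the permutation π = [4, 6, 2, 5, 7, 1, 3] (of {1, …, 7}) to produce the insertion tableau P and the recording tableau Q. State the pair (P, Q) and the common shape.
P = [1, 3, 7] / [2, 5] / [4, 6];  Q = [1, 2, 5] / [3, 4] / [6, 7];  common shape = (3, 2, 2)

Row-insert the values π_1, π_2, … into P one at a time, bumping the leftmost entry strictly greater than the inserted value down to the next row. The recording tableau Q records, in position (i, j), the step at which that cell was added to P.
  Insert 4 (step 1): P = [4];  Q = [1]
  Insert 6 (step 2): P = [4, 6];  Q = [1, 2]
  Insert 2 (step 3): P = [2, 6] / [4];  Q = [1, 2] / [3]
  Insert 5 (step 4): P = [2, 5] / [4, 6];  Q = [1, 2] / [3, 4]
  Insert 7 (step 5): P = [2, 5, 7] / [4, 6];  Q = [1, 2, 5] / [3, 4]
  Insert 1 (step 6): P = [1, 5, 7] / [2, 6] / [4];  Q = [1, 2, 5] / [3, 4] / [6]
  Insert 3 (step 7): P = [1, 3, 7] / [2, 5] / [4, 6];  Q = [1, 2, 5] / [3, 4] / [6, 7]
Final shape: (3, 2, 2).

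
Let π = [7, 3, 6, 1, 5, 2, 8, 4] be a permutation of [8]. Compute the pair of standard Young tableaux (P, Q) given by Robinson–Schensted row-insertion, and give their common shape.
P = [1, 2, 4] / [3, 5, 8] / [6] / [7];  Q = [1, 3, 7] / [2, 5, 8] / [4] / [6];  common shape = (3, 3, 1, 1)

Row-insert the values π_1, π_2, … into P one at a time, bumping the leftmost entry strictly greater than the inserted value down to the next row. The recording tableau Q records, in position (i, j), the step at which that cell was added to P.
  Insert 7 (step 1): P = [7];  Q = [1]
  Insert 3 (step 2): P = [3] / [7];  Q = [1] / [2]
  Insert 6 (step 3): P = [3, 6] / [7];  Q = [1, 3] / [2]
  Insert 1 (step 4): P = [1, 6] / [3] / [7];  Q = [1, 3] / [2] / [4]
  Insert 5 (step 5): P = [1, 5] / [3, 6] / [7];  Q = [1, 3] / [2, 5] / [4]
  Insert 2 (step 6): P = [1, 2] / [3, 5] / [6] / [7];  Q = [1, 3] / [2, 5] / [4] / [6]
  Insert 8 (step 7): P = [1, 2, 8] / [3, 5] / [6] / [7];  Q = [1, 3, 7] / [2, 5] / [4] / [6]
  Insert 4 (step 8): P = [1, 2, 4] / [3, 5, 8] / [6] / [7];  Q = [1, 3, 7] / [2, 5, 8] / [4] / [6]
Final shape: (3, 3, 1, 1).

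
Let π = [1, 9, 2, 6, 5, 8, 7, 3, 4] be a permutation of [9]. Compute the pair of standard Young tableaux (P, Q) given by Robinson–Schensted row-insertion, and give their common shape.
P = [1, 2, 3, 4] / [5, 7] / [6, 8] / [9];  Q = [1, 2, 4, 6] / [3, 7] / [5, 9] / [8];  common shape = (4, 2, 2, 1)

Row-insert the values π_1, π_2, … into P one at a time, bumping the leftmost entry strictly greater than the inserted value down to the next row. The recording tableau Q records, in position (i, j), the step at which that cell was added to P.
  Insert 1 (step 1): P = [1];  Q = [1]
  Insert 9 (step 2): P = [1, 9];  Q = [1, 2]
  Insert 2 (step 3): P = [1, 2] / [9];  Q = [1, 2] / [3]
  Insert 6 (step 4): P = [1, 2, 6] / [9];  Q = [1, 2, 4] / [3]
  Insert 5 (step 5): P = [1, 2, 5] / [6] / [9];  Q = [1, 2, 4] / [3] / [5]
  Insert 8 (step 6): P = [1, 2, 5, 8] / [6] / [9];  Q = [1, 2, 4, 6] / [3] / [5]
  Insert 7 (step 7): P = [1, 2, 5, 7] / [6, 8] / [9];  Q = [1, 2, 4, 6] / [3, 7] / [5]
  Insert 3 (step 8): P = [1, 2, 3, 7] / [5, 8] / [6] / [9];  Q = [1, 2, 4, 6] / [3, 7] / [5] / [8]
  Insert 4 (step 9): P = [1, 2, 3, 4] / [5, 7] / [6, 8] / [9];  Q = [1, 2, 4, 6] / [3, 7] / [5, 9] / [8]
Final shape: (4, 2, 2, 1).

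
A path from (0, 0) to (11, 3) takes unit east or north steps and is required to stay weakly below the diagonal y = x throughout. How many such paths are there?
Number of paths = 273

By the reflection principle (André's argument), the number of monotone paths to (11, 3) with n ≤ m that never go above y = x is C(14, 11) − C(14, 12) = 364 − 91 = 273.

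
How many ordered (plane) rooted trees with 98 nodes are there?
C_97 = 14657929356129575437016877846657032761712954950899755100

These ordered rooted trees are counted by the Catalan number C_n = (1/(n + 1)) · C(2n, n). For n = 97: C_97 = (1/98) · C(194, 97) = 1436477076900698392827654028972389210647869585188175999800/98 = 14657929356129575437016877846657032761712954950899755100.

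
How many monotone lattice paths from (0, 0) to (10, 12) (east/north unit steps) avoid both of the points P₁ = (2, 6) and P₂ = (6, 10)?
Number of paths = 471842

Inclusion–exclusion. Total paths: C(22, 10) = 646646. Through P₁: C(8, 2)·C(14, 8) = 84084. Through P₂: C(16, 6)·C(6, 4) = 120120. Since P₁ is strictly southwest of P₂, a monotone path through both must visit P₁ then P₂; paths through both = C(8, 2)·C(8, 4)·C(6, 4) = 29400. Avoid both = 646646 − 84084 − 120120 + 29400 = 471842.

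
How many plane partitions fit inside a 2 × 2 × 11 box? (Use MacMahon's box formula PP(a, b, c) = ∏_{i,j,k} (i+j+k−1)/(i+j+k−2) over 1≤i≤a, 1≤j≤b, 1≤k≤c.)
PP(2, 2, 11) = 2366

Evaluate the triple product over i = 1..2, j = 1..2, k = 1..11. The factors are (2/1) · (3/2) · (4/3) · (5/4) · (6/5) · (7/6) · (8/7) · (9/8) · … (44 factors total). The numerators and denominators telescope so the product is an integer; carrying out the multiplication exactly gives PP(2, 2, 11) = 2366.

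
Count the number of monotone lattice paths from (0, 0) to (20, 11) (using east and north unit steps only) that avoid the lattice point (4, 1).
Number of paths = 58113640

Total paths from (0, 0) to (20, 11): C(31, 20) = 84672315. Paths through (4, 1): (paths (0, 0) → (4, 1)) × (paths (4, 1) → (20, 11)) = C(5, 4) · C(26, 16) = 5 · 5311735 = 26558675. Avoidance count = 84672315 − 26558675 = 58113640.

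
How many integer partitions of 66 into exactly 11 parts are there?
p(66, 11 parts) = 148847

Partitions of n into exactly k parts are in bijection with partitions of n − k into at most k parts (subtract 1 from each part). So p(66, exactly 11) = p(55, parts ≤ 11). Computing via the recurrence p(m, j) = p(m, j−1) + p(m−j, j) gives 148847.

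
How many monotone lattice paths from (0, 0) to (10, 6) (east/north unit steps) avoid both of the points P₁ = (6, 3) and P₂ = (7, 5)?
Number of paths = 2908

Inclusion–exclusion. Total paths: C(16, 10) = 8008. Through P₁: C(9, 6)·C(7, 4) = 2940. Through P₂: C(12, 7)·C(4, 3) = 3168. Since P₁ is strictly southwest of P₂, a monotone path through both must visit P₁ then P₂; paths through both = C(9, 6)·C(3, 1)·C(4, 3) = 1008. Avoid both = 8008 − 2940 − 3168 + 1008 = 2908.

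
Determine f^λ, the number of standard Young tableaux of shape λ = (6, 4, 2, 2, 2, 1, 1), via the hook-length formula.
# SYT of shape (6, 4, 2, 2, 2, 1, 1) = 9529520

Hook-length formula: f^λ = n! / Π hook(c), product over all cells c of the Young diagram. For λ = (6, 4, 2, 2, 2, 1, 1), n = 18 boxes. Hook lengths by row (left-to-right, top-to-bottom): [12, 9, 5, 4, 2, 1]; [9, 6, 2, 1]; [6, 3]; [5, 2]; [4, 1]; [2]; [1]. Product of hooks = 671846400. So f^λ = 18! / 671846400 = 6402373705728000 / 671846400 = 9529520.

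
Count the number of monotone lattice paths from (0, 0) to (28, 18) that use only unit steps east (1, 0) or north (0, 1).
Number of paths = 2818953098830

A monotone lattice path from (0, 0) to (28, 18) consists of 28 east steps and 18 north steps in some order, so it is determined by which 28 of the 46 steps are east. The count is C(46, 28) = 2818953098830.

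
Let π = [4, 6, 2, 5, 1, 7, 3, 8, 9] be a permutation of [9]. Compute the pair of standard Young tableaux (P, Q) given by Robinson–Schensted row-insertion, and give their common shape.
P = [1, 3, 7, 8, 9] / [2, 5] / [4, 6];  Q = [1, 2, 6, 8, 9] / [3, 4] / [5, 7];  common shape = (5, 2, 2)

Row-insert the values π_1, π_2, … into P one at a time, bumping the leftmost entry strictly greater than the inserted value down to the next row. The recording tableau Q records, in position (i, j), the step at which that cell was added to P.
  Insert 4 (step 1): P = [4];  Q = [1]
  Insert 6 (step 2): P = [4, 6];  Q = [1, 2]
  Insert 2 (step 3): P = [2, 6] / [4];  Q = [1, 2] / [3]
  Insert 5 (step 4): P = [2, 5] / [4, 6];  Q = [1, 2] / [3, 4]
  Insert 1 (step 5): P = [1, 5] / [2, 6] / [4];  Q = [1, 2] / [3, 4] / [5]
  Insert 7 (step 6): P = [1, 5, 7] / [2, 6] / [4];  Q = [1, 2, 6] / [3, 4] / [5]
  Insert 3 (step 7): P = [1, 3, 7] / [2, 5] / [4, 6];  Q = [1, 2, 6] / [3, 4] / [5, 7]
  Insert 8 (step 8): P = [1, 3, 7, 8] / [2, 5] / [4, 6];  Q = [1, 2, 6, 8] / [3, 4] / [5, 7]
  Insert 9 (step 9): P = [1, 3, 7, 8, 9] / [2, 5] / [4, 6];  Q = [1, 2, 6, 8, 9] / [3, 4] / [5, 7]
Final shape: (5, 2, 2).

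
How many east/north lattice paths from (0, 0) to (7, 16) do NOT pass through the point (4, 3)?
Number of paths = 225557

Total paths from (0, 0) to (7, 16): C(23, 7) = 245157. Paths through (4, 3): (paths (0, 0) → (4, 3)) × (paths (4, 3) → (7, 16)) = C(7, 4) · C(16, 3) = 35 · 560 = 19600. Avoidance count = 245157 − 19600 = 225557.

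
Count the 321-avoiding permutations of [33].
C_33 = 212336130412243110

These 321-avoiding permutations are counted by the Catalan number C_n = (1/(n + 1)) · C(2n, n). For n = 33: C_33 = (1/34) · C(66, 33) = 7219428434016265740/34 = 212336130412243110.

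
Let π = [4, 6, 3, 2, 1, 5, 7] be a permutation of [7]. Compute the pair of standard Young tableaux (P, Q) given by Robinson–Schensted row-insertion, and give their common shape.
P = [1, 5, 7] / [2, 6] / [3] / [4];  Q = [1, 2, 7] / [3, 6] / [4] / [5];  common shape = (3, 2, 1, 1)

Row-insert the values π_1, π_2, … into P one at a time, bumping the leftmost entry strictly greater than the inserted value down to the next row. The recording tableau Q records, in position (i, j), the step at which that cell was added to P.
  Insert 4 (step 1): P = [4];  Q = [1]
  Insert 6 (step 2): P = [4, 6];  Q = [1, 2]
  Insert 3 (step 3): P = [3, 6] / [4];  Q = [1, 2] / [3]
  Insert 2 (step 4): P = [2, 6] / [3] / [4];  Q = [1, 2] / [3] / [4]
  Insert 1 (step 5): P = [1, 6] / [2] / [3] / [4];  Q = [1, 2] / [3] / [4] / [5]
  Insert 5 (step 6): P = [1, 5] / [2, 6] / [3] / [4];  Q = [1, 2] / [3, 6] / [4] / [5]
  Insert 7 (step 7): P = [1, 5, 7] / [2, 6] / [3] / [4];  Q = [1, 2, 7] / [3, 6] / [4] / [5]
Final shape: (3, 2, 1, 1).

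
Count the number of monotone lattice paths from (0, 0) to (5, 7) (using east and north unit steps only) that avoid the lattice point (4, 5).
Number of paths = 414

Total paths from (0, 0) to (5, 7): C(12, 5) = 792. Paths through (4, 5): (paths (0, 0) → (4, 5)) × (paths (4, 5) → (5, 7)) = C(9, 4) · C(3, 1) = 126 · 3 = 378. Avoidance count = 792 − 378 = 414.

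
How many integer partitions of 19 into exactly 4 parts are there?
p(19, 4 parts) = 54

Partitions of n into exactly k parts are in bijection with partitions of n − k into at most k parts (subtract 1 from each part). So p(19, exactly 4) = p(15, parts ≤ 4). Computing via the recurrence p(m, j) = p(m, j−1) + p(m−j, j) gives 54.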